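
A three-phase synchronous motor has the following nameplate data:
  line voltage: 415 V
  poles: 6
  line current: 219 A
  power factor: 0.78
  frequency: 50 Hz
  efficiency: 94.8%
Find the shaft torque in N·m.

1110 N·m

P_in = √3·V·I·cosφ = 1.732 × 415 × 219 × 0.78 = 122782 W
P_out = η·P_in = 0.948 × 122782 = 116397 W
n = n_s = 120×50/6 = 1000 rpm (synchronous)
ω = 2π×1000/60 = 104.7 rad/s
τ = P_out/ω = 116397/104.7 = 1110 N·m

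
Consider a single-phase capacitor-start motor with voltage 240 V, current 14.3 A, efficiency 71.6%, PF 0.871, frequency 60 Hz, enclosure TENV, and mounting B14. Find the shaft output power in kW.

2.14 kW

P_in = V·I·cosφ = 240 × 14.3 × 0.871 = 2989 W
P_out = η·P_in = 0.716 × 2989 = 2140 W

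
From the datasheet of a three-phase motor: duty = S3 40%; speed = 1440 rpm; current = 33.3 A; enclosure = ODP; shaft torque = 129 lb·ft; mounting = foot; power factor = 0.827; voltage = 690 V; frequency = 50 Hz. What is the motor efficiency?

τ = 129 lb·ft × 1.356 = 174.9 N·m
ω = 2π × 1440/60 = 150.8 rad/s; P_out = τω = 174.9 × 150.8 = 26375 W
P_in = √3·V_L·I_L·cosφ = 1.732 × 690 × 33.3 × 0.827 = 32911 W
η = P_out / P_in = 26375 / 32911 = 0.801 = 80.1%

80.1 %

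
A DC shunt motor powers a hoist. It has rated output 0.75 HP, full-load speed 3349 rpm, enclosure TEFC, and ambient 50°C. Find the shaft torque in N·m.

P_out = 0.75 × 746 = 560 W
ω = 2π × 3349/60 = 350.7 rad/s
τ = P_out/ω = 560/350.7 = 1.6 N·m

1.6 N·m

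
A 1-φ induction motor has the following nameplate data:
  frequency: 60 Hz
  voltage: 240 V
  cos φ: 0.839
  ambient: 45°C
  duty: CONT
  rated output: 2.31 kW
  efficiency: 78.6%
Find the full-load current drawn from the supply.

14.6 A

P_out = 2.31 kW = 2310 W
P_in = P_out / η = 2310 / 0.786 = 2939 W
I = P_in / (V·cosφ) = 2939 / (240 × 0.839) = 14.6 A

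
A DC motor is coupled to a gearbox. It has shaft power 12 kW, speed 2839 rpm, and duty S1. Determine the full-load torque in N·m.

40.4 N·m

ω = 2π × 2839/60 = 297.3 rad/s
τ = P/ω = 12000/297.3 = 40.4 N·m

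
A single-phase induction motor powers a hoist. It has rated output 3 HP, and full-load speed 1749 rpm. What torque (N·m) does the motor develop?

P_out = 3 × 746 = 2238 W
ω = 2π × 1749/60 = 183.2 rad/s
τ = P_out/ω = 2238/183.2 = 12.2 N·m

12.2 N·m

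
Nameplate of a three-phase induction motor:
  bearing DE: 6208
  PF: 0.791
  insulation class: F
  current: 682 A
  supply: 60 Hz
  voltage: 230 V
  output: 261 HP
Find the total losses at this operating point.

P_in = √3·V·I·cosφ = 1.732×230×682×0.791 = 214900 W
P_out = 261×746 = 194706 W
Losses = P_in − P_out = 214900 − 194706 = 20194 W

20200 W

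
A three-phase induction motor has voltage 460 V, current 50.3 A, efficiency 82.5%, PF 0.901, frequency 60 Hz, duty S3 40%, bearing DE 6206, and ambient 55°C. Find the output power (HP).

P_in = √3·V·I·cosφ = 1.732 × 460 × 50.3 × 0.901 = 36108 W
P_out = η·P_in = 0.825 × 36108 = 29789 W
= 29789/746 = 39.9 HP

39.9 HP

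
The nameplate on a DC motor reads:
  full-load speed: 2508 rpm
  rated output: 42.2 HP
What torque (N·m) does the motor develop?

120 N·m

P_out = 42.2 × 746 = 31481 W
ω = 2π × 2508/60 = 262.6 rad/s
τ = P_out/ω = 31481/262.6 = 120 N·m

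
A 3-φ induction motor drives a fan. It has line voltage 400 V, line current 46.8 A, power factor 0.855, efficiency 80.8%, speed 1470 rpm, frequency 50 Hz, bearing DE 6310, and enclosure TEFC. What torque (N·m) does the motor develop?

P_in = √3·V·I·cosφ = 1.732 × 400 × 46.8 × 0.855 = 27722 W
P_out = η·P_in = 0.808 × 27722 = 22399 W
n = 1470 rpm
ω = 2π×1470/60 = 153.9 rad/s
τ = P_out/ω = 22399/153.9 = 146 N·m

146 N·m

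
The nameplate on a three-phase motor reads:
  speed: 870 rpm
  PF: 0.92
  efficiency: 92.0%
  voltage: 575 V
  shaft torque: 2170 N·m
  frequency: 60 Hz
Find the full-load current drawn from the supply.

ω = 2π×870/60 = 91.11 rad/s; P_out = τω = 2170 × 91.11 = 197709 W
P_in = P_out / η = 197709 / 0.920 = 214901 W
I_L = P_in / (√3·V_L·cosφ) = 214901 / (1.732 × 575 × 0.92) = 235 A

235 A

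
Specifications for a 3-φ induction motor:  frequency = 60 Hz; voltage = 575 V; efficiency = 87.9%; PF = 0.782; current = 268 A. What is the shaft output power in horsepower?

246 HP

P_in = √3·V·I·cosφ = 1.732 × 575 × 268 × 0.782 = 208717 W
P_out = η·P_in = 0.879 × 208717 = 183462 W
= 183462/746 = 246 HP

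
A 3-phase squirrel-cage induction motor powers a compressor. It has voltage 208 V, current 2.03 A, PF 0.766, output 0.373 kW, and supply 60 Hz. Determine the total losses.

P_in = √3·V·I·cosφ = 1.732×208×2.03×0.766 = 560 W
P_out = 373 W
Losses = P_in − P_out = 560 − 373 = 187 W

187 W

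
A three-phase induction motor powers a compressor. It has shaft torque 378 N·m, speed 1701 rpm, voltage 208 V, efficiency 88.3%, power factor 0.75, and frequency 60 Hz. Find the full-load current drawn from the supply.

ω = 2π×1701/60 = 178.1 rad/s; P_out = τω = 378 × 178.1 = 67322 W
P_in = P_out / η = 67322 / 0.883 = 76242 W
I_L = P_in / (√3·V_L·cosφ) = 76242 / (1.732 × 208 × 0.75) = 282 A

282 A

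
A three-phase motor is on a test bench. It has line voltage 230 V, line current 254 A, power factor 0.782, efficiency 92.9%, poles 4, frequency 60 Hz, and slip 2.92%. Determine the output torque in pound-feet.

P_in = √3·V·I·cosφ = 1.732 × 230 × 254 × 0.782 = 79125 W
P_out = η·P_in = 0.929 × 79125 = 73507 W
n_s = 120×60/4 = 1800 rpm; n = 1800×(1−0.0292) = 1747 rpm
ω = 2π×1747/60 = 182.9 rad/s
τ = P_out/ω = 73507/182.9 = 401.9 N·m
In lb·ft: 401.9/1.356 = 296 lb·ft

296 lb·ft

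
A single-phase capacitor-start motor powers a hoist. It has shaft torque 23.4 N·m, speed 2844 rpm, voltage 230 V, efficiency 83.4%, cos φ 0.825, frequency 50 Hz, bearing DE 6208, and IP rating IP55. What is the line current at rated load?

44 A

ω = 2π×2844/60 = 297.8 rad/s; P_out = τω = 23.4 × 297.8 = 6969 W
P_in = P_out / η = 6969 / 0.834 = 8356 W
I = P_in / (V·cosφ) = 8356 / (230 × 0.825) = 44 A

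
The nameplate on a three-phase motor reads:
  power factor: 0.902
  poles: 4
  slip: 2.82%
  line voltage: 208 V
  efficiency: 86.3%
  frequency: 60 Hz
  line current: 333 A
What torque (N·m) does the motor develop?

P_in = √3·V·I·cosφ = 1.732 × 208 × 333 × 0.902 = 108209 W
P_out = η·P_in = 0.863 × 108209 = 93384 W
n_s = 120×60/4 = 1800 rpm; n = 1800×(1−0.0282) = 1749 rpm
ω = 2π×1749/60 = 183.2 rad/s
τ = P_out/ω = 93384/183.2 = 510 N·m

510 N·m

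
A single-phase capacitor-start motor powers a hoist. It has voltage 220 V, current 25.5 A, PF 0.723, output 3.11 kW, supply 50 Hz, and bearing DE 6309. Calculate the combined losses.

946 W

P_in = V·I·cosφ = 220×25.5×0.723 = 4056 W
P_out = 3110 W
Losses = P_in − P_out = 4056 − 3110 = 946 W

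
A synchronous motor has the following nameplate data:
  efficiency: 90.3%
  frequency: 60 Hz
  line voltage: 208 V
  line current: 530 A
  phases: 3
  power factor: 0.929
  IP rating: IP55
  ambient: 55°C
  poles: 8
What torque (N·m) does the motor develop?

P_in = √3·V·I·cosφ = 1.732 × 208 × 530 × 0.929 = 177379 W
P_out = η·P_in = 0.903 × 177379 = 160173 W
n = n_s = 120×60/8 = 900 rpm (synchronous)
ω = 2π×900/60 = 94.25 rad/s
τ = P_out/ω = 160173/94.25 = 1700 N·m

1700 N·m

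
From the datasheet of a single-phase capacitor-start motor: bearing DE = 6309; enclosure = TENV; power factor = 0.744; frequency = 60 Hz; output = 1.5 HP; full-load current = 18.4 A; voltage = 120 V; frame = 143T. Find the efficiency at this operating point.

68.1 %

P_out = 1.5 × 746 = 1119 W
P_in = V·I·cosφ = 120 × 18.4 × 0.744 = 1643 W
η = P_out / P_in = 1119 / 1643 = 0.681 = 68.1%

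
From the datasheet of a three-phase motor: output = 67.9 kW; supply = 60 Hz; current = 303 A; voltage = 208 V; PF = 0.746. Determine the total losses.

P_in = √3·V·I·cosφ = 1.732×208×303×0.746 = 81432 W
P_out = 67900 W
Losses = P_in − P_out = 81432 − 67900 = 13532 W

13500 W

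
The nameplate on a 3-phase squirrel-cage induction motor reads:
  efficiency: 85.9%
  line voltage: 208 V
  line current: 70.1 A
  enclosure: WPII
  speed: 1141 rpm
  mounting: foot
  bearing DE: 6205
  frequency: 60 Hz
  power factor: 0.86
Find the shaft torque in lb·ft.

P_in = √3·V·I·cosφ = 1.732 × 208 × 70.1 × 0.86 = 21718 W
P_out = η·P_in = 0.859 × 21718 = 18656 W
n = 1141 rpm
ω = 2π×1141/60 = 119.5 rad/s
τ = P_out/ω = 18656/119.5 = 156.1 N·m
In lb·ft: 156.1/1.356 = 115 lb·ft

115 lb·ft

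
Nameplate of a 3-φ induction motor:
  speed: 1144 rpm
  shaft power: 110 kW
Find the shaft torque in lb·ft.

ω = 2π × 1144/60 = 119.8 rad/s
τ = P/ω = 110000/119.8 = 918.2 N·m
In lb·ft: 918.2/1.356 = 677 lb·ft

677 lb·ft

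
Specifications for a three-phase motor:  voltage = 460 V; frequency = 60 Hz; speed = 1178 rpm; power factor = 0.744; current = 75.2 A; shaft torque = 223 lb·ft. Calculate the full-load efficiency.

83.7 %

τ = 223 lb·ft × 1.356 = 302.4 N·m
ω = 2π × 1178/60 = 123.4 rad/s; P_out = τω = 302.4 × 123.4 = 37316 W
P_in = √3·V_L·I_L·cosφ = 1.732 × 460 × 75.2 × 0.744 = 44576 W
η = P_out / P_in = 37316 / 44576 = 0.837 = 83.7%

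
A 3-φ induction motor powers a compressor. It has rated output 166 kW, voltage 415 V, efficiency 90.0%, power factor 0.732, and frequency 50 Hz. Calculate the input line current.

P_out = 166 kW = 166000 W
P_in = P_out / η = 166000 / 0.900 = 184444 W
I_L = P_in / (√3·V_L·cosφ) = 184444 / (1.732 × 415 × 0.732) = 351 A

351 A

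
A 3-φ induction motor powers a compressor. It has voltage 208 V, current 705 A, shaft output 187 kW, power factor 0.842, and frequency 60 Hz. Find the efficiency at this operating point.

P_out = 187 kW = 187000 W
P_in = √3·V_L·I_L·cosφ = 1.732 × 208 × 705 × 0.842 = 213852 W
η = P_out / P_in = 187000 / 213852 = 0.874 = 87.4%

87.4 %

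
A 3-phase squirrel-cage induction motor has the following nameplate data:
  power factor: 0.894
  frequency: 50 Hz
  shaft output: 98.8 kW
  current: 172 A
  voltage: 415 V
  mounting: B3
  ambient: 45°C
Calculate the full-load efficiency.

89.4 %

P_out = 98.8 kW = 98800 W
P_in = √3·V_L·I_L·cosφ = 1.732 × 415 × 172 × 0.894 = 110525 W
η = P_out / P_in = 98800 / 110525 = 0.894 = 89.4%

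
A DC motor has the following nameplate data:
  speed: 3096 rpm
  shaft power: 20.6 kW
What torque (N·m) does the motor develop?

ω = 2π × 3096/60 = 324.2 rad/s
τ = P/ω = 20600/324.2 = 63.5 N·m

63.5 N·m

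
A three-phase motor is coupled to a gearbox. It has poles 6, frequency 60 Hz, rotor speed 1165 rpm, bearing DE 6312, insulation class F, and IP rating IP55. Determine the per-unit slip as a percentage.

n_s = 120f/p = 120×60/6 = 1200 rpm
s = (n_s − n)/n_s = (1200 − 1165)/1200 = 0.0292

2.92 %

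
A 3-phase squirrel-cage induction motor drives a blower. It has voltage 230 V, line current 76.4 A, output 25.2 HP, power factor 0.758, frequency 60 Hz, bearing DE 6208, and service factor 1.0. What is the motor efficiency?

81.5 %

P_out = 25.2 × 746 = 18799 W
P_in = √3·V_L·I_L·cosφ = 1.732 × 230 × 76.4 × 0.758 = 23070 W
η = P_out / P_in = 18799 / 23070 = 0.815 = 81.5%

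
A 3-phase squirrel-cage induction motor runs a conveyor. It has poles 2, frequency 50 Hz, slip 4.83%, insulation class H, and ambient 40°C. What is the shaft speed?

2855 rpm

n_s = 120f/p = 120×50/2 = 3000 rpm
n = n_s(1 − s) = 3000 × (1 − 0.0483) = 2855 rpm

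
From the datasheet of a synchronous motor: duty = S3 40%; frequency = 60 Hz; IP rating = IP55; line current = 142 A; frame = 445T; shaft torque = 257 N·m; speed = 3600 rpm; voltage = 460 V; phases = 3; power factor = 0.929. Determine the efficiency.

ω = 2π × 3600/60 = 377 rad/s; P_out = τω = 257 × 377 = 96889 W
P_in = √3·V_L·I_L·cosφ = 1.732 × 460 × 142 × 0.929 = 105102 W
η = P_out / P_in = 96889 / 105102 = 0.922 = 92.2%

92.2 %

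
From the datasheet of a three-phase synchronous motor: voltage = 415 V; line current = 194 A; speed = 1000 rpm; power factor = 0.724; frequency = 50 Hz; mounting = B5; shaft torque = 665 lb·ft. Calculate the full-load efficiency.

τ = 665 lb·ft × 1.356 = 901.7 N·m
ω = 2π × 1000/60 = 104.7 rad/s; P_out = τω = 901.7 × 104.7 = 94408 W
P_in = √3·V_L·I_L·cosφ = 1.732 × 415 × 194 × 0.724 = 100957 W
η = P_out / P_in = 94408 / 100957 = 0.935 = 93.5%

93.5 %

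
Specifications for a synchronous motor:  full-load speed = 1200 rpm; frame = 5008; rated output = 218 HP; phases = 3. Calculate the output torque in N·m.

P_out = 218 × 746 = 162628 W
ω = 2π × 1200/60 = 125.7 rad/s
τ = P_out/ω = 162628/125.7 = 1290 N·m

1290 N·m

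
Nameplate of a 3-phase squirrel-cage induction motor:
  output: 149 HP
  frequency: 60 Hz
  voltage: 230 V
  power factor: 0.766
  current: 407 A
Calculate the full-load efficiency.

89.5 %

P_out = 149 × 746 = 111154 W
P_in = √3·V_L·I_L·cosφ = 1.732 × 230 × 407 × 0.766 = 124194 W
η = P_out / P_in = 111154 / 124194 = 0.895 = 89.5%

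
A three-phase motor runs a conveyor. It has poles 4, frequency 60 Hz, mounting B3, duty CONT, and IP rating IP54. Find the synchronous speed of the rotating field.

1800 rpm

n_s = 120f/p = 120×60/4 = 1800 rpm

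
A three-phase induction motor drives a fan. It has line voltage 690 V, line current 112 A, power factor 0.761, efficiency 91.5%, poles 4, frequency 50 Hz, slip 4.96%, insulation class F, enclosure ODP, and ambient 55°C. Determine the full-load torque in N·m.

P_in = √3·V·I·cosφ = 1.732 × 690 × 112 × 0.761 = 101859 W
P_out = η·P_in = 0.915 × 101859 = 93201 W
n_s = 120×50/4 = 1500 rpm; n = 1500×(1−0.0496) = 1426 rpm
ω = 2π×1426/60 = 149.3 rad/s
τ = P_out/ω = 93201/149.3 = 624 N·m

624 N·m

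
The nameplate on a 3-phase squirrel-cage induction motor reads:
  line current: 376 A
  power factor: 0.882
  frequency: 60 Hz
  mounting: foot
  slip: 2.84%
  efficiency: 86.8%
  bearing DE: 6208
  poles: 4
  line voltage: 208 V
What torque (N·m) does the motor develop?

P_in = √3·V·I·cosφ = 1.732 × 208 × 376 × 0.882 = 119472 W
P_out = η·P_in = 0.868 × 119472 = 103702 W
n_s = 120×60/4 = 1800 rpm; n = 1800×(1−0.0284) = 1749 rpm
ω = 2π×1749/60 = 183.2 rad/s
τ = P_out/ω = 103702/183.2 = 566 N·m

566 N·m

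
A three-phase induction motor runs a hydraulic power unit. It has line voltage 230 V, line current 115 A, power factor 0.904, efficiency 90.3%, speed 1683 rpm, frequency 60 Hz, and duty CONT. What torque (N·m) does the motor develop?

212 N·m

P_in = √3·V·I·cosφ = 1.732 × 230 × 115 × 0.904 = 41414 W
P_out = η·P_in = 0.903 × 41414 = 37397 W
n = 1683 rpm
ω = 2π×1683/60 = 176.2 rad/s
τ = P_out/ω = 37397/176.2 = 212 N·m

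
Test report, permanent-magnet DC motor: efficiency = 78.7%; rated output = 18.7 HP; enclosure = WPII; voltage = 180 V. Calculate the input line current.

P_out = 18.7 × 746 = 13950 W
P_in = P_out / η = 13950 / 0.787 = 17726 W
I = P_in / V = 17726 / 180 = 98.5 A

98.5 A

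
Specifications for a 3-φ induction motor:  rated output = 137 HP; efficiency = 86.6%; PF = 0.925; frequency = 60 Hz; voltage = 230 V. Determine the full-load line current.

P_out = 137 × 746 = 102202 W
P_in = P_out / η = 102202 / 0.866 = 118016 W
I_L = P_in / (√3·V_L·cosφ) = 118016 / (1.732 × 230 × 0.925) = 320 A

320 A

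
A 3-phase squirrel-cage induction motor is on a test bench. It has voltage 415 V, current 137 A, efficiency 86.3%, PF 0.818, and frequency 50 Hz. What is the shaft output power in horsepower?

P_in = √3·V·I·cosφ = 1.732 × 415 × 137 × 0.818 = 80551 W
P_out = η·P_in = 0.863 × 80551 = 69516 W
= 69516/746 = 93.2 HP

93.2 HP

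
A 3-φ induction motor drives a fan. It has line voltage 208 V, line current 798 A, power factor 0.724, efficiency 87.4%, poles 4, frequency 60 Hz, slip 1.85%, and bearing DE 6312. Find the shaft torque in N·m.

983 N·m

P_in = √3·V·I·cosφ = 1.732 × 208 × 798 × 0.724 = 208139 W
P_out = η·P_in = 0.874 × 208139 = 181913 W
n_s = 120×60/4 = 1800 rpm; n = 1800×(1−0.0185) = 1767 rpm
ω = 2π×1767/60 = 185 rad/s
τ = P_out/ω = 181913/185 = 983 N·m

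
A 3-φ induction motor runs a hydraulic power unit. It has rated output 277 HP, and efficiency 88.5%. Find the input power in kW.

P_out = 277 × 746 = 206642 W
P_in = P_out/η = 206642/0.885 = 233494 W = 233 kW

233 kW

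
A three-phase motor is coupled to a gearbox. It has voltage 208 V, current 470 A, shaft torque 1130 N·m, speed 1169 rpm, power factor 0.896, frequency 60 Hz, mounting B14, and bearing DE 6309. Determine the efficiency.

91.2 %

ω = 2π × 1169/60 = 122.4 rad/s; P_out = τω = 1130 × 122.4 = 138312 W
P_in = √3·V_L·I_L·cosφ = 1.732 × 208 × 470 × 0.896 = 151711 W
η = P_out / P_in = 138312 / 151711 = 0.912 = 91.2%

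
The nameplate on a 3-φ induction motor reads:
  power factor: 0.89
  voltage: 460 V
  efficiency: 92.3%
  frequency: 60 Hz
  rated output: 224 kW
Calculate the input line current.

P_out = 224 kW = 224000 W
P_in = P_out / η = 224000 / 0.923 = 242687 W
I_L = P_in / (√3·V_L·cosφ) = 242687 / (1.732 × 460 × 0.89) = 342 A

342 A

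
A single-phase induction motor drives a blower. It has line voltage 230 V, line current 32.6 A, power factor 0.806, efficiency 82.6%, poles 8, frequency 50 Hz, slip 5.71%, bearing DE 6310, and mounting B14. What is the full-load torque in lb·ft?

49.7 lb·ft

P_in = V·I·cosφ = 230 × 32.6 × 0.806 = 6043 W
P_out = η·P_in = 0.826 × 6043 = 4992 W
n_s = 120×50/8 = 750 rpm; n = 750×(1−0.0571) = 707 rpm
ω = 2π×707/60 = 74.04 rad/s
τ = P_out/ω = 4992/74.04 = 67.42 N·m
In lb·ft: 67.42/1.356 = 49.7 lb·ft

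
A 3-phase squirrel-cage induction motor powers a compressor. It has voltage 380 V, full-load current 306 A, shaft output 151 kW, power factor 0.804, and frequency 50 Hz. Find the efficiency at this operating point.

93.3 %

P_out = 151 kW = 151000 W
P_in = √3·V_L·I_L·cosφ = 1.732 × 380 × 306 × 0.804 = 161923 W
η = P_out / P_in = 151000 / 161923 = 0.933 = 93.3%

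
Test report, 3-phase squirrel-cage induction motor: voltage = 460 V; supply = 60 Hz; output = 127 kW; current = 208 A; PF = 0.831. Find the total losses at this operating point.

P_in = √3·V·I·cosφ = 1.732×460×208×0.831 = 137711 W
P_out = 127000 W
Losses = P_in − P_out = 137711 − 127000 = 10711 W

10.7 kW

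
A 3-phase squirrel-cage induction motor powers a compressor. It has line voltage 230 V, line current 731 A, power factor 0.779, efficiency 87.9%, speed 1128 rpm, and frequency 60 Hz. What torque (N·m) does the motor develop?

1690 N·m

P_in = √3·V·I·cosφ = 1.732 × 230 × 731 × 0.779 = 226846 W
P_out = η·P_in = 0.879 × 226846 = 199398 W
n = 1128 rpm
ω = 2π×1128/60 = 118.1 rad/s
τ = P_out/ω = 199398/118.1 = 1690 N·m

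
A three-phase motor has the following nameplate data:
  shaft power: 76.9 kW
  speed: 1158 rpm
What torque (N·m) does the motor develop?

ω = 2π × 1158/60 = 121.3 rad/s
τ = P/ω = 76900/121.3 = 634 N·m

634 N·m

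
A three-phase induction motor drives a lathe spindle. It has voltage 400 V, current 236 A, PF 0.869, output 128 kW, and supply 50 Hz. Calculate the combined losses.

14100 W

P_in = √3·V·I·cosφ = 1.732×400×236×0.869 = 142082 W
P_out = 128000 W
Losses = P_in − P_out = 142082 − 128000 = 14082 W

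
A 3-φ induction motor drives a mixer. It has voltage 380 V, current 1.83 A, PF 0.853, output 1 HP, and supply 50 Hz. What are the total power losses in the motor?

P_in = √3·V·I·cosφ = 1.732×380×1.83×0.853 = 1027 W
P_out = 1×746 = 746 W
Losses = P_in − P_out = 1027 − 746 = 281 W

281 W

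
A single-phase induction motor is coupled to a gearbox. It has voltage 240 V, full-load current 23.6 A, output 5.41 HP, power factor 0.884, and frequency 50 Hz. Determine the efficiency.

80.6 %

P_out = 5.41 × 746 = 4036 W
P_in = V·I·cosφ = 240 × 23.6 × 0.884 = 5007 W
η = P_out / P_in = 4036 / 5007 = 0.806 = 80.6%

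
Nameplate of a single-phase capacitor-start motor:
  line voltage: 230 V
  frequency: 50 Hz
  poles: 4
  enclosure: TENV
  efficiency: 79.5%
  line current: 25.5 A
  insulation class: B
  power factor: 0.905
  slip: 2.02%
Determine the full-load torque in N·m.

27.4 N·m

P_in = V·I·cosφ = 230 × 25.5 × 0.905 = 5308 W
P_out = η·P_in = 0.795 × 5308 = 4220 W
n_s = 120×50/4 = 1500 rpm; n = 1500×(1−0.0202) = 1470 rpm
ω = 2π×1470/60 = 153.9 rad/s
τ = P_out/ω = 4220/153.9 = 27.4 N·m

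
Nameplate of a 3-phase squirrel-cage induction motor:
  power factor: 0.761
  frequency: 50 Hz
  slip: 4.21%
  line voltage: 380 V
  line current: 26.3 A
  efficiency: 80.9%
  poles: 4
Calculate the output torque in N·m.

P_in = √3·V·I·cosφ = 1.732 × 380 × 26.3 × 0.761 = 13173 W
P_out = η·P_in = 0.809 × 13173 = 10657 W
n_s = 120×50/4 = 1500 rpm; n = 1500×(1−0.0421) = 1437 rpm
ω = 2π×1437/60 = 150.5 rad/s
τ = P_out/ω = 10657/150.5 = 70.8 N·m

70.8 N·m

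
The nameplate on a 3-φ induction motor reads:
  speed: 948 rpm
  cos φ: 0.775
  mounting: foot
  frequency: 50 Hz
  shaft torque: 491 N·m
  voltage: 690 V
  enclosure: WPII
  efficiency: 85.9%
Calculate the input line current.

ω = 2π×948/60 = 99.27 rad/s; P_out = τω = 491 × 99.27 = 48742 W
P_in = P_out / η = 48742 / 0.859 = 56743 W
I_L = P_in / (√3·V_L·cosφ) = 56743 / (1.732 × 690 × 0.775) = 61.3 A

61.3 A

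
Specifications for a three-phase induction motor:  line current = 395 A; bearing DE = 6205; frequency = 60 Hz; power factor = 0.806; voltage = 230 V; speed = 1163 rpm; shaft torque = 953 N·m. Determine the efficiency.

ω = 2π × 1163/60 = 121.8 rad/s; P_out = τω = 953 × 121.8 = 116075 W
P_in = √3·V_L·I_L·cosφ = 1.732 × 230 × 395 × 0.806 = 126826 W
η = P_out / P_in = 116075 / 126826 = 0.915 = 91.5%

91.5 %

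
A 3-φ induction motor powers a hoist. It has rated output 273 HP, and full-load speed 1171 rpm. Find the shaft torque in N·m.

P_out = 273 × 746 = 203658 W
ω = 2π × 1171/60 = 122.6 rad/s
τ = P_out/ω = 203658/122.6 = 1660 N·m

1660 N·m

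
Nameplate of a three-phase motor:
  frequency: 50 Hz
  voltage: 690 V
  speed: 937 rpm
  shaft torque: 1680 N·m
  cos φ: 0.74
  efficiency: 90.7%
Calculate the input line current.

ω = 2π×937/60 = 98.12 rad/s; P_out = τω = 1680 × 98.12 = 164842 W
P_in = P_out / η = 164842 / 0.907 = 181744 W
I_L = P_in / (√3·V_L·cosφ) = 181744 / (1.732 × 690 × 0.74) = 206 A

206 A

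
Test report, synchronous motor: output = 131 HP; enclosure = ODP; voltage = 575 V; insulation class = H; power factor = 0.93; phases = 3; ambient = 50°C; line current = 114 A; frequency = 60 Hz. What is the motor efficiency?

P_out = 131 × 746 = 97726 W
P_in = √3·V_L·I_L·cosφ = 1.732 × 575 × 114 × 0.93 = 105585 W
η = P_out / P_in = 97726 / 105585 = 0.926 = 92.6%

92.6 %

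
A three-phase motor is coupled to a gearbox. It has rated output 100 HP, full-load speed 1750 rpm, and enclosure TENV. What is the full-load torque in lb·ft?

300 lb·ft

P_out = 100 × 746 = 74600 W
ω = 2π × 1750/60 = 183.3 rad/s
τ = P_out/ω = 74600/183.3 = 407 N·m
In lb·ft: 407/1.356 = 300 lb·ft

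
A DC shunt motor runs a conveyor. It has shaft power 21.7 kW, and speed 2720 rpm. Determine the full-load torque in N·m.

76.2 N·m

ω = 2π × 2720/60 = 284.8 rad/s
τ = P/ω = 21700/284.8 = 76.2 N·m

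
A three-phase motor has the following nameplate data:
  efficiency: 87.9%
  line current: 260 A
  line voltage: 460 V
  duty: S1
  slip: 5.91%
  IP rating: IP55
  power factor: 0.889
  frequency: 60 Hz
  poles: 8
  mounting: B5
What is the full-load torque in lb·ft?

P_in = √3·V·I·cosφ = 1.732 × 460 × 260 × 0.889 = 184154 W
P_out = η·P_in = 0.879 × 184154 = 161871 W
n_s = 120×60/8 = 900 rpm; n = 900×(1−0.0591) = 847 rpm
ω = 2π×847/60 = 88.7 rad/s
τ = P_out/ω = 161871/88.7 = 1825 N·m
In lb·ft: 1825/1.356 = 1350 lb·ft

1350 lb·ft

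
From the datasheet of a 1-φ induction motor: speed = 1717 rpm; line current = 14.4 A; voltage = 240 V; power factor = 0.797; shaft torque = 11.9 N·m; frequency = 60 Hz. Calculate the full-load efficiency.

77.7 %

ω = 2π × 1717/60 = 179.8 rad/s; P_out = τω = 11.9 × 179.8 = 2140 W
P_in = V·I·cosφ = 240 × 14.4 × 0.797 = 2754 W
η = P_out / P_in = 2140 / 2754 = 0.777 = 77.7%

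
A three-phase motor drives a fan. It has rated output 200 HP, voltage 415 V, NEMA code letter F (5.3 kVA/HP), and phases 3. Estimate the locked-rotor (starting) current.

S_LR = 5.3 × 200 = 1060 kVA
I_LR = S_LR/(√3·V_L) = 1060000/(1.732×415) = 1470 A

1470 A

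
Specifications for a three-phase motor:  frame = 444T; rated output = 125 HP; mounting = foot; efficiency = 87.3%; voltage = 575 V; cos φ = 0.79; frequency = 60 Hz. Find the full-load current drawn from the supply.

136 A

P_out = 125 × 746 = 93250 W
P_in = P_out / η = 93250 / 0.873 = 106816 W
I_L = P_in / (√3·V_L·cosφ) = 106816 / (1.732 × 575 × 0.79) = 136 A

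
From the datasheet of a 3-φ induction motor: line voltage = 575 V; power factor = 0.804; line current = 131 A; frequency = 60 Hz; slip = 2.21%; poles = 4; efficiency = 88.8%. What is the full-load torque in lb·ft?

P_in = √3·V·I·cosφ = 1.732 × 575 × 131 × 0.804 = 104892 W
P_out = η·P_in = 0.888 × 104892 = 93144 W
n_s = 120×60/4 = 1800 rpm; n = 1800×(1−0.0221) = 1760 rpm
ω = 2π×1760/60 = 184.3 rad/s
τ = P_out/ω = 93144/184.3 = 505.4 N·m
In lb·ft: 505.4/1.356 = 373 lb·ft

373 lb·ft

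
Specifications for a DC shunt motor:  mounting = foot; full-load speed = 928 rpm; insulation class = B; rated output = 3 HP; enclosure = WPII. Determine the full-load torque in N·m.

23 N·m

P_out = 3 × 746 = 2238 W
ω = 2π × 928/60 = 97.18 rad/s
τ = P_out/ω = 2238/97.18 = 23 N·m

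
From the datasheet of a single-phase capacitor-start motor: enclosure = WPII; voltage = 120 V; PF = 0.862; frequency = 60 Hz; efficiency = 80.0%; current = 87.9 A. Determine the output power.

7.27 kW

P_in = V·I·cosφ = 120 × 87.9 × 0.862 = 9092 W
P_out = η·P_in = 0.8 × 9092 = 7274 W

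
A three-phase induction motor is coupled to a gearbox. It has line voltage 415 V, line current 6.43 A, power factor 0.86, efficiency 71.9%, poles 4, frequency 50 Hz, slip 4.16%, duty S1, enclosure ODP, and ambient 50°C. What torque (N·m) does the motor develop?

P_in = √3·V·I·cosφ = 1.732 × 415 × 6.43 × 0.86 = 3975 W
P_out = η·P_in = 0.719 × 3975 = 2858 W
n_s = 120×50/4 = 1500 rpm; n = 1500×(1−0.0416) = 1438 rpm
ω = 2π×1438/60 = 150.6 rad/s
τ = P_out/ω = 2858/150.6 = 19 N·m

19 N·m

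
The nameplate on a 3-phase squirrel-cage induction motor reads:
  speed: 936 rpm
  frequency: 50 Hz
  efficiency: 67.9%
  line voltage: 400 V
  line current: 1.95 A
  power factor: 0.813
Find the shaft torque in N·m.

7.61 N·m

P_in = √3·V·I·cosφ = 1.732 × 400 × 1.95 × 0.813 = 1098 W
P_out = η·P_in = 0.679 × 1098 = 746 W
n = 936 rpm
ω = 2π×936/60 = 98.02 rad/s
τ = P_out/ω = 746/98.02 = 7.61 N·m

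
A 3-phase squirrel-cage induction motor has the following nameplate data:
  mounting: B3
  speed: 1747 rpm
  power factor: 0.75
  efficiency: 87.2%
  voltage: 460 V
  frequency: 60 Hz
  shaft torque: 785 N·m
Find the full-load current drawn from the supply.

ω = 2π×1747/60 = 182.9 rad/s; P_out = τω = 785 × 182.9 = 143577 W
P_in = P_out / η = 143577 / 0.872 = 164653 W
I_L = P_in / (√3·V_L·cosφ) = 164653 / (1.732 × 460 × 0.75) = 276 A

276 A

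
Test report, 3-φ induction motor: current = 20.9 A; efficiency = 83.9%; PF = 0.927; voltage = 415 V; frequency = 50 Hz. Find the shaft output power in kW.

11.7 kW

P_in = √3·V·I·cosφ = 1.732 × 415 × 20.9 × 0.927 = 13926 W
P_out = η·P_in = 0.839 × 13926 = 11684 W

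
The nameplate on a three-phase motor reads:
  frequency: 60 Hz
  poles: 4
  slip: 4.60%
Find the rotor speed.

n_s = 120f/p = 120×60/4 = 1800 rpm
n = n_s(1 − s) = 1800 × (1 − 0.046) = 1717 rpm

1717 rpm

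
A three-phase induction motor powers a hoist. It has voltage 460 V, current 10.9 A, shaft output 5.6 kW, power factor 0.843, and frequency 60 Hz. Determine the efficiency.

P_out = 5.6 kW = 5600 W
P_in = √3·V_L·I_L·cosφ = 1.732 × 460 × 10.9 × 0.843 = 7321 W
η = P_out / P_in = 5600 / 7321 = 0.765 = 76.5%

76.5 %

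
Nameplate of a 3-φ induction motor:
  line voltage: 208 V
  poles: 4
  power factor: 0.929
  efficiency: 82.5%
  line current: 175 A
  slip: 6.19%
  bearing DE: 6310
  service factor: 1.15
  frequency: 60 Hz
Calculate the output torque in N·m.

273 N·m

P_in = √3·V·I·cosφ = 1.732 × 208 × 175 × 0.929 = 58569 W
P_out = η·P_in = 0.825 × 58569 = 48319 W
n_s = 120×60/4 = 1800 rpm; n = 1800×(1−0.0619) = 1689 rpm
ω = 2π×1689/60 = 176.9 rad/s
τ = P_out/ω = 48319/176.9 = 273 N·m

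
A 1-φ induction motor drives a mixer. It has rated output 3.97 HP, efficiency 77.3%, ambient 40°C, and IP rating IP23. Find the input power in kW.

3.83 kW

P_out = 3.97 × 746 = 2962 W
P_in = P_out/η = 2962/0.773 = 3832 W = 3.83 kW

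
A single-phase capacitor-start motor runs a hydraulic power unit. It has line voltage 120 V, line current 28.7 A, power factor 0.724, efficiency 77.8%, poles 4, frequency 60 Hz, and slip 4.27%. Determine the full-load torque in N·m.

10.8 N·m

P_in = V·I·cosφ = 120 × 28.7 × 0.724 = 2493 W
P_out = η·P_in = 0.778 × 2493 = 1940 W
n_s = 120×60/4 = 1800 rpm; n = 1800×(1−0.0427) = 1723 rpm
ω = 2π×1723/60 = 180.4 rad/s
τ = P_out/ω = 1940/180.4 = 10.8 N·m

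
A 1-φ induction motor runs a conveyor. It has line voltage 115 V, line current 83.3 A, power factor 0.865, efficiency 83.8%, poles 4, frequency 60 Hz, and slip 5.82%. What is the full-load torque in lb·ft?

28.8 lb·ft

P_in = V·I·cosφ = 115 × 83.3 × 0.865 = 8286 W
P_out = η·P_in = 0.838 × 8286 = 6944 W
n_s = 120×60/4 = 1800 rpm; n = 1800×(1−0.0582) = 1695 rpm
ω = 2π×1695/60 = 177.5 rad/s
τ = P_out/ω = 6944/177.5 = 39.12 N·m
In lb·ft: 39.12/1.356 = 28.8 lb·ft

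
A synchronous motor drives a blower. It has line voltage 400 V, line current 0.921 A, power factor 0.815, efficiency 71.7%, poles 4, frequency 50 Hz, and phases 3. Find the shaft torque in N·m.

P_in = √3·V·I·cosφ = 1.732 × 400 × 0.921 × 0.815 = 520 W
P_out = η·P_in = 0.717 × 520 = 373 W
n = n_s = 120×50/4 = 1500 rpm (synchronous)
ω = 2π×1500/60 = 157.1 rad/s
τ = P_out/ω = 373/157.1 = 2.37 N·m

2.37 N·m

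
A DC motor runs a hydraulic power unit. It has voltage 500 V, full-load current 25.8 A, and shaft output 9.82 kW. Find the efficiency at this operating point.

P_out = 9.82 kW = 9820 W
P_in = V·I = 500 × 25.8 = 12900 W
η = P_out / P_in = 9820 / 12900 = 0.761 = 76.1%

76.1 %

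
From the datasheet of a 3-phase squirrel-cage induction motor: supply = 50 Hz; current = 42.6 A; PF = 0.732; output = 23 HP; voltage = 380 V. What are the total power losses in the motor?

3370 W

P_in = √3·V·I·cosφ = 1.732×380×42.6×0.732 = 20524 W
P_out = 23×746 = 17158 W
Losses = P_in − P_out = 20524 − 17158 = 3366 W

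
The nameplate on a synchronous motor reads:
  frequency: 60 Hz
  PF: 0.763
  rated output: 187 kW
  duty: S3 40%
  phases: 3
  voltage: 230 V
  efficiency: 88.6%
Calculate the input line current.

694 A

P_out = 187 kW = 187000 W
P_in = P_out / η = 187000 / 0.886 = 211061 W
I_L = P_in / (√3·V_L·cosφ) = 211061 / (1.732 × 230 × 0.763) = 694 A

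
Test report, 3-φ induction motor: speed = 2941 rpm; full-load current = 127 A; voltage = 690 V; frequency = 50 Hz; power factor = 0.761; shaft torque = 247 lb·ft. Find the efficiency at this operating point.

89.3 %

τ = 247 lb·ft × 1.356 = 334.9 N·m
ω = 2π × 2941/60 = 308 rad/s; P_out = τω = 334.9 × 308 = 103149 W
P_in = √3·V_L·I_L·cosφ = 1.732 × 690 × 127 × 0.761 = 115501 W
η = P_out / P_in = 103149 / 115501 = 0.893 = 89.3%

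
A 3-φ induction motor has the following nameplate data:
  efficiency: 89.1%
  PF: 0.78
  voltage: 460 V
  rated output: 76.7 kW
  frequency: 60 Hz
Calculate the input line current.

P_out = 76.7 kW = 76700 W
P_in = P_out / η = 76700 / 0.891 = 86083 W
I_L = P_in / (√3·V_L·cosφ) = 86083 / (1.732 × 460 × 0.78) = 139 A

139 A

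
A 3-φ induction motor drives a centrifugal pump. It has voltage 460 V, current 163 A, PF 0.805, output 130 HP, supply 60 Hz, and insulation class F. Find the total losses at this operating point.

7560 W

P_in = √3·V·I·cosφ = 1.732×460×163×0.805 = 104542 W
P_out = 130×746 = 96980 W
Losses = P_in − P_out = 104542 − 96980 = 7562 W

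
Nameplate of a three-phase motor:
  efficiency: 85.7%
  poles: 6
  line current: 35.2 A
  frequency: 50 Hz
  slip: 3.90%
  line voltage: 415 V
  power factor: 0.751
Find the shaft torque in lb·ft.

P_in = √3·V·I·cosφ = 1.732 × 415 × 35.2 × 0.751 = 19001 W
P_out = η·P_in = 0.857 × 19001 = 16284 W
n_s = 120×50/6 = 1000 rpm; n = 1000×(1−0.039) = 961 rpm
ω = 2π×961/60 = 100.6 rad/s
τ = P_out/ω = 16284/100.6 = 161.9 N·m
In lb·ft: 161.9/1.356 = 119 lb·ft

119 lb·ft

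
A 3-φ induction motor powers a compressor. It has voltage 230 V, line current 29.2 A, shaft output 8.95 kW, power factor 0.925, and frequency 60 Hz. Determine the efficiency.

83.2 %

P_out = 8.95 kW = 8950 W
P_in = √3·V_L·I_L·cosφ = 1.732 × 230 × 29.2 × 0.925 = 10760 W
η = P_out / P_in = 8950 / 10760 = 0.832 = 83.2%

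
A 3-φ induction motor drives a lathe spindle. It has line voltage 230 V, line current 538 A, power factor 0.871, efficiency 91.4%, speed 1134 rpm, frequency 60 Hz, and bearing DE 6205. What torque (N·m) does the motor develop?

P_in = √3·V·I·cosφ = 1.732 × 230 × 538 × 0.871 = 186671 W
P_out = η·P_in = 0.914 × 186671 = 170617 W
n = 1134 rpm
ω = 2π×1134/60 = 118.8 rad/s
τ = P_out/ω = 170617/118.8 = 1440 N·m

1440 N·m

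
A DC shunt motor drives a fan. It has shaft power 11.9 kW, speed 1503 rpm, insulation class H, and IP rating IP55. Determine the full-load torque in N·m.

75.6 N·m

ω = 2π × 1503/60 = 157.4 rad/s
τ = P/ω = 11900/157.4 = 75.6 N·m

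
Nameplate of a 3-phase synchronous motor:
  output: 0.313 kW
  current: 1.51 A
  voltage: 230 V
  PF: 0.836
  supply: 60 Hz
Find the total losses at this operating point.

P_in = √3·V·I·cosφ = 1.732×230×1.51×0.836 = 503 W
P_out = 313 W
Losses = P_in − P_out = 503 − 313 = 190 W

190 W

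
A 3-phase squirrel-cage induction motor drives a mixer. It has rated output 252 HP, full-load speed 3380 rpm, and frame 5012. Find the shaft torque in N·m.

P_out = 252 × 746 = 187992 W
ω = 2π × 3380/60 = 354 rad/s
τ = P_out/ω = 187992/354 = 531 N·m

531 N·m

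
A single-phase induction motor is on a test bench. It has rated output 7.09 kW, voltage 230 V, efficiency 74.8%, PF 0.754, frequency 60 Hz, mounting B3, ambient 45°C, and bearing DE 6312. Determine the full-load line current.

P_out = 7.09 kW = 7090 W
P_in = P_out / η = 7090 / 0.748 = 9479 W
I = P_in / (V·cosφ) = 9479 / (230 × 0.754) = 54.7 A

54.7 A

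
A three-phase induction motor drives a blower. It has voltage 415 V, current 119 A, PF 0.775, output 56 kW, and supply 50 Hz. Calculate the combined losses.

P_in = √3·V·I·cosφ = 1.732×415×119×0.775 = 66289 W
P_out = 56000 W
Losses = P_in − P_out = 66289 − 56000 = 10289 W

10.3 kW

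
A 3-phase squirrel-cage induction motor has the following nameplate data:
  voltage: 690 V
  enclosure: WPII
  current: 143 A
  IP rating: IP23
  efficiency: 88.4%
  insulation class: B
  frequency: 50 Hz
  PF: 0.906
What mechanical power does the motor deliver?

P_in = √3·V·I·cosφ = 1.732 × 690 × 143 × 0.906 = 154832 W
P_out = η·P_in = 0.884 × 154832 = 136871 W

137 kW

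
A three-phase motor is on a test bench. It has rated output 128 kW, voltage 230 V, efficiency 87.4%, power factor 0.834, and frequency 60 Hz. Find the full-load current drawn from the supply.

441 A

P_out = 128 kW = 128000 W
P_in = P_out / η = 128000 / 0.874 = 146453 W
I_L = P_in / (√3·V_L·cosφ) = 146453 / (1.732 × 230 × 0.834) = 441 A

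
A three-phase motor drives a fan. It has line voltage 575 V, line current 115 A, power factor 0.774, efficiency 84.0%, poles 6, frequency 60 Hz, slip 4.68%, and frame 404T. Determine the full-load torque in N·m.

P_in = √3·V·I·cosφ = 1.732 × 575 × 115 × 0.774 = 88645 W
P_out = η·P_in = 0.84 × 88645 = 74462 W
n_s = 120×60/6 = 1200 rpm; n = 1200×(1−0.0468) = 1144 rpm
ω = 2π×1144/60 = 119.8 rad/s
τ = P_out/ω = 74462/119.8 = 622 N·m

622 N·m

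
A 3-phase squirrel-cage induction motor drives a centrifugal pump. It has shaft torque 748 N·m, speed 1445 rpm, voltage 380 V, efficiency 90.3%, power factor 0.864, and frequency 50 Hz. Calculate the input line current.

ω = 2π×1445/60 = 151.3 rad/s; P_out = τω = 748 × 151.3 = 113172 W
P_in = P_out / η = 113172 / 0.903 = 125329 W
I_L = P_in / (√3·V_L·cosφ) = 125329 / (1.732 × 380 × 0.864) = 220 A

220 A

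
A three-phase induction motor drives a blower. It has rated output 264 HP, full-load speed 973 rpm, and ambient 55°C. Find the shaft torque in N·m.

1930 N·m

P_out = 264 × 746 = 196944 W
ω = 2π × 973/60 = 101.9 rad/s
τ = P_out/ω = 196944/101.9 = 1930 N·m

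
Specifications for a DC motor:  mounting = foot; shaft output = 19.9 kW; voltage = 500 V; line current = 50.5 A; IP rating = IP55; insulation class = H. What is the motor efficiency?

P_out = 19.9 kW = 19900 W
P_in = V·I = 500 × 50.5 = 25250 W
η = P_out / P_in = 19900 / 25250 = 0.788 = 78.8%

78.8 %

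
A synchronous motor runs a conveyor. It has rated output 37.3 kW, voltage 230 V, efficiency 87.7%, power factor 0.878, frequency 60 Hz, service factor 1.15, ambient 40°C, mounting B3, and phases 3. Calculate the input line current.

122 A

P_out = 37.3 kW = 37300 W
P_in = P_out / η = 37300 / 0.877 = 42531 W
I_L = P_in / (√3·V_L·cosφ) = 42531 / (1.732 × 230 × 0.878) = 122 A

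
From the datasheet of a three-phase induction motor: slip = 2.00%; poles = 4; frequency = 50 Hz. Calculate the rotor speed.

n_s = 120f/p = 120×50/4 = 1500 rpm
n = n_s(1 − s) = 1500 × (1 − 0.02) = 1470 rpm

1470 rpm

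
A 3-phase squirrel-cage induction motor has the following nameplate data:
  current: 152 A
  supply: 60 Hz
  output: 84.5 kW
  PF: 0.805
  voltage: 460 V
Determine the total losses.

13000 W

P_in = √3·V·I·cosφ = 1.732×460×152×0.805 = 97487 W
P_out = 84500 W
Losses = P_in − P_out = 97487 − 84500 = 12987 W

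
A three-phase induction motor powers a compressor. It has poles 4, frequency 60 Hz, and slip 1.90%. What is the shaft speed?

n_s = 120f/p = 120×60/4 = 1800 rpm
n = n_s(1 − s) = 1800 × (1 − 0.019) = 1766 rpm

1766 rpm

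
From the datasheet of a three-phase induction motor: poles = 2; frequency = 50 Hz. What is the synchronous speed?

n_s = 120f/p = 120×50/2 = 3000 rpm

3000 rpm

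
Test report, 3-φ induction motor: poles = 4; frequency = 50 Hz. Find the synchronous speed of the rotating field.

n_s = 120f/p = 120×50/4 = 1500 rpm

1500 rpm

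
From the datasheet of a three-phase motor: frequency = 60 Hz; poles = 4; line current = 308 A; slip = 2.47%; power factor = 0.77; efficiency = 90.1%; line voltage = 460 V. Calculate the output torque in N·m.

926 N·m

P_in = √3·V·I·cosφ = 1.732 × 460 × 308 × 0.77 = 188950 W
P_out = η·P_in = 0.901 × 188950 = 170244 W
n_s = 120×60/4 = 1800 rpm; n = 1800×(1−0.0247) = 1756 rpm
ω = 2π×1756/60 = 183.9 rad/s
τ = P_out/ω = 170244/183.9 = 926 N·m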